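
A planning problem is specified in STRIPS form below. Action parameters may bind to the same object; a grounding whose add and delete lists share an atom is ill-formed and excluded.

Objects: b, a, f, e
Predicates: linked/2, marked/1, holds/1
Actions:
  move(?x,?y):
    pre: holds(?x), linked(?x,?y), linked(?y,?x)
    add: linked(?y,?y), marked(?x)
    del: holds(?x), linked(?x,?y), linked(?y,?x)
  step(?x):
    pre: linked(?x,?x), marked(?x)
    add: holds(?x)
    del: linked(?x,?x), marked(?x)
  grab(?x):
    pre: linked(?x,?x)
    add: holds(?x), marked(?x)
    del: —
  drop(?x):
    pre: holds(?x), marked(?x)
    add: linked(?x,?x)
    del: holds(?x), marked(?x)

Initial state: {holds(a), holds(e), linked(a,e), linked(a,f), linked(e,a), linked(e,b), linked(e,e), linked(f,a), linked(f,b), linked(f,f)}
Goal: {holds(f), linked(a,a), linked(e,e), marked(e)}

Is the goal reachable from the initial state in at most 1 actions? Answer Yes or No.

1. move(e,a)  →  {holds(a), linked(a,a), linked(a,f), linked(e,b), linked(e,e), linked(f,a), linked(f,b), linked(f,f), marked(e)}
2. grab(f)  →  {holds(a), holds(f), linked(a,a), linked(a,f), linked(e,b), linked(e,e), linked(f,a), linked(f,b), linked(f,f), marked(e), marked(f)}
optimal plan length = 2; 2 > 1

No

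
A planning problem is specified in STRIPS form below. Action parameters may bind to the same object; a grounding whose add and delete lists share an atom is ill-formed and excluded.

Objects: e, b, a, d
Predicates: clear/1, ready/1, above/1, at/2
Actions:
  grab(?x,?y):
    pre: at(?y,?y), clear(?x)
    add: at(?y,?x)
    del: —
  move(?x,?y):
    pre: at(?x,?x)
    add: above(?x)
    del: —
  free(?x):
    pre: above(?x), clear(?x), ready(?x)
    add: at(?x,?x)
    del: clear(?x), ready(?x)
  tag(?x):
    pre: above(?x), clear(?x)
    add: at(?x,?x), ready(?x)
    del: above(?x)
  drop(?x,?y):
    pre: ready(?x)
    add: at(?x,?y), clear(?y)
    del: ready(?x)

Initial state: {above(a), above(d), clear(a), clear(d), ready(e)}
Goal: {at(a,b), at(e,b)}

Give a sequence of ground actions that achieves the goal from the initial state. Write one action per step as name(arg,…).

tag(a); drop(e,b); grab(b,a)

1. tag(a)  →  {above(d), at(a,a), clear(a), clear(d), ready(a), ready(e)}
2. drop(e,b)  →  {above(d), at(a,a), at(e,b), clear(a), clear(b), clear(d), ready(a)}
3. grab(b,a)  →  {above(d), at(a,a), at(a,b), at(e,b), clear(a), clear(b), clear(d), ready(a)}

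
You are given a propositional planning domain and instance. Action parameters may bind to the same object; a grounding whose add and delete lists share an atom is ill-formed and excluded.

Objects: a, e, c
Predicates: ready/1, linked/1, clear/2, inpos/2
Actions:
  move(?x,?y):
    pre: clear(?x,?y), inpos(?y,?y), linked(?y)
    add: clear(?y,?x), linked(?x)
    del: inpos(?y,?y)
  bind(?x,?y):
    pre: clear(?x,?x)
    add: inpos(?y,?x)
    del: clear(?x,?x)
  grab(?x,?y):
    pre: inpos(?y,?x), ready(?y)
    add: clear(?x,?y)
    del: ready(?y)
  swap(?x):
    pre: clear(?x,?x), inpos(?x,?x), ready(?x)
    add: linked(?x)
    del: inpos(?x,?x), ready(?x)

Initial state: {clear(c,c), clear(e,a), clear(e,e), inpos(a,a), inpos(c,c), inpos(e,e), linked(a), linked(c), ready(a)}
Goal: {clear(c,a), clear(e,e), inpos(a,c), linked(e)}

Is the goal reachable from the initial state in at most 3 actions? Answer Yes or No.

Yes

1. move(e,a)  →  {clear(a,e), clear(c,c), clear(e,a), clear(e,e), inpos(c,c), inpos(e,e), linked(a), linked(c), linked(e), ready(a)}
2. bind(c,a)  →  {clear(a,e), clear(e,a), clear(e,e), inpos(a,c), inpos(c,c), inpos(e,e), linked(a), linked(c), linked(e), ready(a)}
3. grab(c,a)  →  {clear(a,e), clear(c,a), clear(e,a), clear(e,e), inpos(a,c), inpos(c,c), inpos(e,e), linked(a), linked(c), linked(e)}
optimal plan length = 3; 3 ≤ 3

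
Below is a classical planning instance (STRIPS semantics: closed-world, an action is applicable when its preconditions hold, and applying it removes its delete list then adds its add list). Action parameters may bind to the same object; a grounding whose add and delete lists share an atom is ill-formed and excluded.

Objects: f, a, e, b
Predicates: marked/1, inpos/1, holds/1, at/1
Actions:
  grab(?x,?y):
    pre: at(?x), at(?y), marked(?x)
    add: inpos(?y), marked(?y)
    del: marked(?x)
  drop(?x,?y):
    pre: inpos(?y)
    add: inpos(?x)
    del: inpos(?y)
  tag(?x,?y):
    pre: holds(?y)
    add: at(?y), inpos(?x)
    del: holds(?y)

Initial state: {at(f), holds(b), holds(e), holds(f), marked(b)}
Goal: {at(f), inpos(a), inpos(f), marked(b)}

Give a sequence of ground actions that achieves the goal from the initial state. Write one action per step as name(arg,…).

tag(f,f); tag(a,e)

1. tag(f,f)  →  {at(f), holds(b), holds(e), inpos(f), marked(b)}
2. tag(a,e)  →  {at(e), at(f), holds(b), inpos(a), inpos(f), marked(b)}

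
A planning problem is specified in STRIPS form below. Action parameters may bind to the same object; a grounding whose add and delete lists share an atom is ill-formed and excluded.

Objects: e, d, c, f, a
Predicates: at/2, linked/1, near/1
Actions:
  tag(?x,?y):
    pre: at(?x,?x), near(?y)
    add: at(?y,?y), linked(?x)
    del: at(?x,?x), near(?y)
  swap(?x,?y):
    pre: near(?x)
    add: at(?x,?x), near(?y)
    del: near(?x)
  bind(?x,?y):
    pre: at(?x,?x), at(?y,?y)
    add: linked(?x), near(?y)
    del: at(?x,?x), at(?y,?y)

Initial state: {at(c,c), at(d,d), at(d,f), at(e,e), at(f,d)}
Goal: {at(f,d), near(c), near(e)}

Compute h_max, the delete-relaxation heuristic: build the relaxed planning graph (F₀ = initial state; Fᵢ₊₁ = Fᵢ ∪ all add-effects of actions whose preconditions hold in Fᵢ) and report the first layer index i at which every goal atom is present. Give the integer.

1

F0 = init (5 atoms)
F1 = F0 ∪ {linked(c), linked(d), linked(e), near(c), near(d), near(e)}  (11 atoms)
goal ⊆ F1  ⇒  h_max = 1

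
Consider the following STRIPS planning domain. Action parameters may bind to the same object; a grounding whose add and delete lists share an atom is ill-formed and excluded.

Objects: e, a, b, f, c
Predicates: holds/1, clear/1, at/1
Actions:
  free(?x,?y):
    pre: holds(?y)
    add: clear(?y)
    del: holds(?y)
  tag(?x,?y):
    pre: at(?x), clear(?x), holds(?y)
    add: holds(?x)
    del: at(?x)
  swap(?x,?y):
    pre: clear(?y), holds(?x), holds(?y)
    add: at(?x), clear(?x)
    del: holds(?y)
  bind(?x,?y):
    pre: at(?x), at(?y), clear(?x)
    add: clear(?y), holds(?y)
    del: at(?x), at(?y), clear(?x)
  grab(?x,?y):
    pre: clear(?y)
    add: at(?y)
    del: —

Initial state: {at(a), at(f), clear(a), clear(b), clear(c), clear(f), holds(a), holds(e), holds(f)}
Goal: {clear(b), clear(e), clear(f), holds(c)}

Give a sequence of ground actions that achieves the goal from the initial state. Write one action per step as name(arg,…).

free(e,e); grab(e,c); tag(c,a)

1. free(e,e)  →  {at(a), at(f), clear(a), clear(b), clear(c), clear(e), clear(f), holds(a), holds(f)}
2. grab(e,c)  →  {at(a), at(c), at(f), clear(a), clear(b), clear(c), clear(e), clear(f), holds(a), holds(f)}
3. tag(c,a)  →  {at(a), at(f), clear(a), clear(b), clear(c), clear(e), clear(f), holds(a), holds(c), holds(f)}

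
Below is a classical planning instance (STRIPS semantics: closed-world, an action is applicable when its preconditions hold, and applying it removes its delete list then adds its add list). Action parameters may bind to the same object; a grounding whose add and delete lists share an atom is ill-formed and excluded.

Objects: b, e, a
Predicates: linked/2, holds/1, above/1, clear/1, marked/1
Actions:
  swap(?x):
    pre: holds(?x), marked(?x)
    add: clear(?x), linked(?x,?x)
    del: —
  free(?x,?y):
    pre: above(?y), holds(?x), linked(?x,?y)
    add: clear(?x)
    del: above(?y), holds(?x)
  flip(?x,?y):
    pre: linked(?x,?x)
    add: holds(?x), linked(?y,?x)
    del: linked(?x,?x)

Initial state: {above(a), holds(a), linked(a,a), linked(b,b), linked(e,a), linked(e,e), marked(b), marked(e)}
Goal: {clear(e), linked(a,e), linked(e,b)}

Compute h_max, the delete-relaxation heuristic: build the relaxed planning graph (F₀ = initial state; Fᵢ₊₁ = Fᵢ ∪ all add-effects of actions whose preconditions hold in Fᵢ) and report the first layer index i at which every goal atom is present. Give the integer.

F0 = init (8 atoms)
F1 = F0 ∪ {clear(a), holds(b), holds(e), linked(a,b), linked(a,e), linked(b,a), linked(b,e), linked(e,b)}  (16 atoms)
F2 = F1 ∪ {clear(b), clear(e)}  (18 atoms)
goal ⊆ F2  ⇒  h_max = 2

2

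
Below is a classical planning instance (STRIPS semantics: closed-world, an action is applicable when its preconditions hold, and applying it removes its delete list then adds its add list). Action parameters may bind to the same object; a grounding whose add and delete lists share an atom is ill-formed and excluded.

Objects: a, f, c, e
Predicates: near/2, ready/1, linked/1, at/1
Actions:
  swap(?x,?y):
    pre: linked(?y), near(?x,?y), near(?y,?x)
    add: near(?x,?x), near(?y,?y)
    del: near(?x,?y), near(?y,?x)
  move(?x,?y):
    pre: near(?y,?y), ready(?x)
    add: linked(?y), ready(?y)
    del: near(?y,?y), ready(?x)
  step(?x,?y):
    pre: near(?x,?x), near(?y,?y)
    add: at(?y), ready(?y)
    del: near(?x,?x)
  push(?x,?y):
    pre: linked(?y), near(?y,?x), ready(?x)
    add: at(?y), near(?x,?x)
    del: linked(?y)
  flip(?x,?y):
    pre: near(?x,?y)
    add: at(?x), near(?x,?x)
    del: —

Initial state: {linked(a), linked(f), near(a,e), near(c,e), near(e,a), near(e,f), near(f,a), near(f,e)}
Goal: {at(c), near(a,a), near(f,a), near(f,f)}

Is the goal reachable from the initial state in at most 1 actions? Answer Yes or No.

1. swap(e,a)  →  {linked(a), linked(f), near(a,a), near(c,e), near(e,e), near(e,f), near(f,a), near(f,e)}
2. swap(e,f)  →  {linked(a), linked(f), near(a,a), near(c,e), near(e,e), near(f,a), near(f,f)}
3. flip(c,e)  →  {at(c), linked(a), linked(f), near(a,a), near(c,c), near(c,e), near(e,e), near(f,a), near(f,f)}
optimal plan length = 3; 3 > 1

No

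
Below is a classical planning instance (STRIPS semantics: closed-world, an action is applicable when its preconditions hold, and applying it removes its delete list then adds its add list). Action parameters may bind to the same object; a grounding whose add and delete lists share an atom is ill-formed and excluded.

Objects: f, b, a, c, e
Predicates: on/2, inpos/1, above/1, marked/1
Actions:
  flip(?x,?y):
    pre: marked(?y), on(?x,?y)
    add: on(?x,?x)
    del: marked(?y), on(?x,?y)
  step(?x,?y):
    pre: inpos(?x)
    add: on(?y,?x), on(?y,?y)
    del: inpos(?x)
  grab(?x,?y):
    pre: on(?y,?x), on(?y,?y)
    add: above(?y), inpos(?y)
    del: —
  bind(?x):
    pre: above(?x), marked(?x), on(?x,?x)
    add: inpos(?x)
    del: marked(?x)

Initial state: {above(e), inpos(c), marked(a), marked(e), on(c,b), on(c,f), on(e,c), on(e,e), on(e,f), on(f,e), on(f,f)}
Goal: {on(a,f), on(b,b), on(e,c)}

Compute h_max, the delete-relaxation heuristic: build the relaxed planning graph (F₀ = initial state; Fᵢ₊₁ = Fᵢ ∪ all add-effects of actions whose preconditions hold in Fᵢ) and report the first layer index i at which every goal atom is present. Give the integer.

2

F0 = init (11 atoms)
F1 = F0 ∪ {above(f), inpos(e), inpos(f), on(a,a), on(a,c), on(b,b), on(b,c), on(c,c), on(f,c)}  (20 atoms)
F2 = F1 ∪ {above(a), above(b), above(c), inpos(a), inpos(b), on(a,e), on(a,f), on(b,e), on(b,f), on(c,e)}  (30 atoms)
goal ⊆ F2  ⇒  h_max = 2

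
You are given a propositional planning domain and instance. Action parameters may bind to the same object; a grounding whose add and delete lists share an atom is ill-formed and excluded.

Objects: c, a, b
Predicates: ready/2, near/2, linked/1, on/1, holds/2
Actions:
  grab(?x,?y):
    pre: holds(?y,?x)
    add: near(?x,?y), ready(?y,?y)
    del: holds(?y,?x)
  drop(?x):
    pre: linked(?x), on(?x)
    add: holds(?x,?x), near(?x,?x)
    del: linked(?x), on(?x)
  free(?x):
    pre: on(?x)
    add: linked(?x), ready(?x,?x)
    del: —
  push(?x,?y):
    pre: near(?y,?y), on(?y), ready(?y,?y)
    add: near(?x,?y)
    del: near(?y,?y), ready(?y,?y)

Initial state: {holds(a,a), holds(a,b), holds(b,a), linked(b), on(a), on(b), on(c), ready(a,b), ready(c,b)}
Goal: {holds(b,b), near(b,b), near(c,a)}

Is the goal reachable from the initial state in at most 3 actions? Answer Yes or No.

1. grab(a,a)  →  {holds(a,b), holds(b,a), linked(b), near(a,a), on(a), on(b), on(c), ready(a,a), ready(a,b), ready(c,b)}
2. drop(b)  →  {holds(a,b), holds(b,a), holds(b,b), near(a,a), near(b,b), on(a), on(c), ready(a,a), ready(a,b), ready(c,b)}
3. push(c,a)  →  {holds(a,b), holds(b,a), holds(b,b), near(b,b), near(c,a), on(a), on(c), ready(a,b), ready(c,b)}
optimal plan length = 3; 3 ≤ 3

Yes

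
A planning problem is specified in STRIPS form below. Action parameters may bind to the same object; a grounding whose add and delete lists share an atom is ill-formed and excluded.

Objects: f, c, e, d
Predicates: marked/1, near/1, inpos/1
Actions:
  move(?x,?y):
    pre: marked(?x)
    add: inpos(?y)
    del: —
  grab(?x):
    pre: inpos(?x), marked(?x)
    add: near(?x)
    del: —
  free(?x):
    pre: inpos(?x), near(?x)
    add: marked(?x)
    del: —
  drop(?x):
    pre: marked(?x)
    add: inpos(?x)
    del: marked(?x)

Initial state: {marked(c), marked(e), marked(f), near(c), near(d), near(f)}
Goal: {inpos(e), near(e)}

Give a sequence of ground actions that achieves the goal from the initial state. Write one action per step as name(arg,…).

1. move(f,e)  →  {inpos(e), marked(c), marked(e), marked(f), near(c), near(d), near(f)}
2. grab(e)  →  {inpos(e), marked(c), marked(e), marked(f), near(c), near(d), near(e), near(f)}

move(f,e); grab(e)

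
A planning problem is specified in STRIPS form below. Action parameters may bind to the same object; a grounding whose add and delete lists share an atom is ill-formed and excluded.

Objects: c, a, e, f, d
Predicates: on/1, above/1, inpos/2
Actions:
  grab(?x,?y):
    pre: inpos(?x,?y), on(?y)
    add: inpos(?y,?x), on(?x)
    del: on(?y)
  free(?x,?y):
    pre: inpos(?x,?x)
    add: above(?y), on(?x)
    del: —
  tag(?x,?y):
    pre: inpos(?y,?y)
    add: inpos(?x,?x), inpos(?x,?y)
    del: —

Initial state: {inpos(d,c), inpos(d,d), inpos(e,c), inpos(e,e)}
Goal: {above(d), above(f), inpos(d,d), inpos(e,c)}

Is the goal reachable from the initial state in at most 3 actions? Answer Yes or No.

1. free(e,f)  →  {above(f), inpos(d,c), inpos(d,d), inpos(e,c), inpos(e,e), on(e)}
2. free(e,d)  →  {above(d), above(f), inpos(d,c), inpos(d,d), inpos(e,c), inpos(e,e), on(e)}
optimal plan length = 2; 2 ≤ 3

Yes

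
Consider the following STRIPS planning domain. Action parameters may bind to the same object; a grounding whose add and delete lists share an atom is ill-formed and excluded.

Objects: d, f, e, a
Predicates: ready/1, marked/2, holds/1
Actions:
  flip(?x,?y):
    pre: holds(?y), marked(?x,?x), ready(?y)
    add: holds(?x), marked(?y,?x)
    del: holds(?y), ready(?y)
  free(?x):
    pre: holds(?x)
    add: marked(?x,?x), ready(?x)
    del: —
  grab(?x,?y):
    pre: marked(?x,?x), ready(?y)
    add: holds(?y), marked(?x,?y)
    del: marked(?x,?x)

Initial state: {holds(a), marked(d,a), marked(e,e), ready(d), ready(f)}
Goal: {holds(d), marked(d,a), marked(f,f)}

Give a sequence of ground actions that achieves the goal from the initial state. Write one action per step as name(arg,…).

1. free(a)  →  {holds(a), marked(a,a), marked(d,a), marked(e,e), ready(a), ready(d), ready(f)}
2. grab(e,d)  →  {holds(a), holds(d), marked(a,a), marked(d,a), marked(e,d), ready(a), ready(d), ready(f)}
3. grab(a,f)  →  {holds(a), holds(d), holds(f), marked(a,f), marked(d,a), marked(e,d), ready(a), ready(d), ready(f)}
4. free(f)  →  {holds(a), holds(d), holds(f), marked(a,f), marked(d,a), marked(e,d), marked(f,f), ready(a), ready(d), ready(f)}

free(a); grab(e,d); grab(a,f); free(f)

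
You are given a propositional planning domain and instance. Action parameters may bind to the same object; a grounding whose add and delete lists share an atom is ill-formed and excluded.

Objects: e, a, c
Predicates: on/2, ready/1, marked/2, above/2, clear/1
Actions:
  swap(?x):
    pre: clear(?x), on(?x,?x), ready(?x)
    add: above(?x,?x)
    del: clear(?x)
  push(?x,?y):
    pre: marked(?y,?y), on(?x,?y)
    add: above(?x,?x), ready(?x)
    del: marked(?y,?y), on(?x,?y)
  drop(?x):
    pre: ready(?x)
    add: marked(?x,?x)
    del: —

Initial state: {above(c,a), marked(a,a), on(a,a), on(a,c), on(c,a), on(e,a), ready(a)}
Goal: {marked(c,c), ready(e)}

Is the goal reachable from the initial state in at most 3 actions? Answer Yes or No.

No

1. push(e,a)  →  {above(c,a), above(e,e), on(a,a), on(a,c), on(c,a), ready(a), ready(e)}
2. drop(a)  →  {above(c,a), above(e,e), marked(a,a), on(a,a), on(a,c), on(c,a), ready(a), ready(e)}
3. push(c,a)  →  {above(c,a), above(c,c), above(e,e), on(a,a), on(a,c), ready(a), ready(c), ready(e)}
4. drop(c)  →  {above(c,a), above(c,c), above(e,e), marked(c,c), on(a,a), on(a,c), ready(a), ready(c), ready(e)}
optimal plan length = 4; 4 > 3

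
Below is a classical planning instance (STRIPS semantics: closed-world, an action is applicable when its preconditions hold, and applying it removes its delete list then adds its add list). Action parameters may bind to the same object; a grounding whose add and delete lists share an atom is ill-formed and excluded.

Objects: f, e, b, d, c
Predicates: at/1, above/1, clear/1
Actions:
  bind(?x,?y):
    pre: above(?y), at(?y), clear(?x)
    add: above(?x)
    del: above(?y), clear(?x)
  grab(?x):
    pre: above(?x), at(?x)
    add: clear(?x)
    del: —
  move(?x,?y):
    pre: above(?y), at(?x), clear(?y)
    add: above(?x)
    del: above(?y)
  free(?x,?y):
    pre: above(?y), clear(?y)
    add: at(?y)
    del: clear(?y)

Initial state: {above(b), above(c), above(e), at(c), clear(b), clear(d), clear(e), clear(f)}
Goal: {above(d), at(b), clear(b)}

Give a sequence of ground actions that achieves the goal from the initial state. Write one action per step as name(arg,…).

bind(d,c); free(f,b); grab(b)

1. bind(d,c)  →  {above(b), above(d), above(e), at(c), clear(b), clear(e), clear(f)}
2. free(f,b)  →  {above(b), above(d), above(e), at(b), at(c), clear(e), clear(f)}
3. grab(b)  →  {above(b), above(d), above(e), at(b), at(c), clear(b), clear(e), clear(f)}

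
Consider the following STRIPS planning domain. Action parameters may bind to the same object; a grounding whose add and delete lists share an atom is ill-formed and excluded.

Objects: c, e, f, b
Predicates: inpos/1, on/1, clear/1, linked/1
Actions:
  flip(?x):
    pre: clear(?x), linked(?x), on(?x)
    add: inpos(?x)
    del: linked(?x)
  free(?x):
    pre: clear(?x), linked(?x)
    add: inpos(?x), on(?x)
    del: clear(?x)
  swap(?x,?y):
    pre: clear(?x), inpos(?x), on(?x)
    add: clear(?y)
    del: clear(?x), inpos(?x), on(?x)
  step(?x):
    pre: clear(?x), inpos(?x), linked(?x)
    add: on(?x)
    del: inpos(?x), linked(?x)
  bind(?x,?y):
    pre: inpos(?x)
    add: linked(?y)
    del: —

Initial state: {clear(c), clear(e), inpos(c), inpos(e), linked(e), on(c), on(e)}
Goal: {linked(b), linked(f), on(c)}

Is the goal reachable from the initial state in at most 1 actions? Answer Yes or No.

No

1. bind(c,f)  →  {clear(c), clear(e), inpos(c), inpos(e), linked(e), linked(f), on(c), on(e)}
2. bind(c,b)  →  {clear(c), clear(e), inpos(c), inpos(e), linked(b), linked(e), linked(f), on(c), on(e)}
optimal plan length = 2; 2 > 1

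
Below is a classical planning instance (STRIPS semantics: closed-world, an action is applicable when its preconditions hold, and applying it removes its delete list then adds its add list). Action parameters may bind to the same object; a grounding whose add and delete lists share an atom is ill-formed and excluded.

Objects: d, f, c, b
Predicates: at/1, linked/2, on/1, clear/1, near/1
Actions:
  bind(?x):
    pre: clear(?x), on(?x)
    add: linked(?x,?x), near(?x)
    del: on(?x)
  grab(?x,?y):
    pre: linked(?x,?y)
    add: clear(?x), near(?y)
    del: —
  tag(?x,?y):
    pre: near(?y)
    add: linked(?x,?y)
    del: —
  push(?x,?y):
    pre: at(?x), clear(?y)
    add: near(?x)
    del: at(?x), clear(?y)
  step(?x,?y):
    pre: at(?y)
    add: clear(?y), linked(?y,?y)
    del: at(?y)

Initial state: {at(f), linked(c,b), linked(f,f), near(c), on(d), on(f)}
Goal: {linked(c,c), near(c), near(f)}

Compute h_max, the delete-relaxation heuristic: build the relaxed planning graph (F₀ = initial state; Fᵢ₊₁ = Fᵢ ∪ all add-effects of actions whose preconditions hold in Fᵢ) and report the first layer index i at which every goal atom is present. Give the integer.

1

F0 = init (6 atoms)
F1 = F0 ∪ {clear(c), clear(f), linked(b,c), linked(c,c), linked(d,c), linked(f,c), near(b), near(f)}  (14 atoms)
goal ⊆ F1  ⇒  h_max = 1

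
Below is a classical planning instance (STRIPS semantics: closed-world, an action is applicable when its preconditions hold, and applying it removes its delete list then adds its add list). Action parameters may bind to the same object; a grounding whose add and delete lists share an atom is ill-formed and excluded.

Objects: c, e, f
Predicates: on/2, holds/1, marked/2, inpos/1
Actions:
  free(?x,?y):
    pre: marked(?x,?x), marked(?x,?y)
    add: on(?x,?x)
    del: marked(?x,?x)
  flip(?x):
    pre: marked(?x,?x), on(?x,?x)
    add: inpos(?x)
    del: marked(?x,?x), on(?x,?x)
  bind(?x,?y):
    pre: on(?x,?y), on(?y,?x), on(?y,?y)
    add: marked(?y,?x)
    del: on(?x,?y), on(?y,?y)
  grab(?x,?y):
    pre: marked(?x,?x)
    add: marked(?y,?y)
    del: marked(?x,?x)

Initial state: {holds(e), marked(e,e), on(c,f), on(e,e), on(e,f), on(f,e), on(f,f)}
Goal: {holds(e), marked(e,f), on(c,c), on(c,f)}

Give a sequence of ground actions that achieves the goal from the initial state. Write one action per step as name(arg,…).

bind(f,e); grab(e,c); free(c,c)

1. bind(f,e)  →  {holds(e), marked(e,e), marked(e,f), on(c,f), on(e,f), on(f,f)}
2. grab(e,c)  →  {holds(e), marked(c,c), marked(e,f), on(c,f), on(e,f), on(f,f)}
3. free(c,c)  →  {holds(e), marked(e,f), on(c,c), on(c,f), on(e,f), on(f,f)}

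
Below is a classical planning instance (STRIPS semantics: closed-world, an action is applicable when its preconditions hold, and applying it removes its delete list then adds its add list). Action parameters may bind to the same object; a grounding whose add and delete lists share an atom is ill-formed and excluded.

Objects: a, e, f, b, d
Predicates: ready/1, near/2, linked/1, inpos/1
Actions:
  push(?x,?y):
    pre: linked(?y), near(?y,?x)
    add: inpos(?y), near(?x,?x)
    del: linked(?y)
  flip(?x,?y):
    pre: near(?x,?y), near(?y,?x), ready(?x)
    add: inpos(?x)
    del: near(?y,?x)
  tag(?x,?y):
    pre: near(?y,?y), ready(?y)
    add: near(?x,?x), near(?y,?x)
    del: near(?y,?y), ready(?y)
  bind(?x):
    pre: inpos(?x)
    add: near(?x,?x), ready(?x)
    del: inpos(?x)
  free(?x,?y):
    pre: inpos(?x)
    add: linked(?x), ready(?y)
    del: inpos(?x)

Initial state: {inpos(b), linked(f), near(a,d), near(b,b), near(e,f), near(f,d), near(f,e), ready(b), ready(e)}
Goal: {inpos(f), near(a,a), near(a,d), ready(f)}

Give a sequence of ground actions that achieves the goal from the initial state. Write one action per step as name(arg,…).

1. push(e,f)  →  {inpos(b), inpos(f), near(a,d), near(b,b), near(e,e), near(e,f), near(f,d), near(f,e), ready(b), ready(e)}
2. tag(a,e)  →  {inpos(b), inpos(f), near(a,a), near(a,d), near(b,b), near(e,a), near(e,f), near(f,d), near(f,e), ready(b)}
3. free(b,f)  →  {inpos(f), linked(b), near(a,a), near(a,d), near(b,b), near(e,a), near(e,f), near(f,d), near(f,e), ready(b), ready(f)}

push(e,f); tag(a,e); free(b,f)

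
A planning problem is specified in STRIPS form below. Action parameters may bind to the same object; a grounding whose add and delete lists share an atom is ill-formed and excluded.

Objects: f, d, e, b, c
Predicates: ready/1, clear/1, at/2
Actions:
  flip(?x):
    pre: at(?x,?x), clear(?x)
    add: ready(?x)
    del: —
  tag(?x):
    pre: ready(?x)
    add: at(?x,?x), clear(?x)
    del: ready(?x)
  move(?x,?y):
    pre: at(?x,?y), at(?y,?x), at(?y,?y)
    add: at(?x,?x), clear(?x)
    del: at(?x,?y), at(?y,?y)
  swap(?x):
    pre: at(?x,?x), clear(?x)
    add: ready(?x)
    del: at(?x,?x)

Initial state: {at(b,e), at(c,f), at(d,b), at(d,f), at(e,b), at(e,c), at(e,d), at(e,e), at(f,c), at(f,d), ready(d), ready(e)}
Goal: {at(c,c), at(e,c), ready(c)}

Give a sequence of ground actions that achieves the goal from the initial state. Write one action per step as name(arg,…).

1. tag(d)  →  {at(b,e), at(c,f), at(d,b), at(d,d), at(d,f), at(e,b), at(e,c), at(e,d), at(e,e), at(f,c), at(f,d), clear(d), ready(e)}
2. move(f,d)  →  {at(b,e), at(c,f), at(d,b), at(d,f), at(e,b), at(e,c), at(e,d), at(e,e), at(f,c), at(f,f), clear(d), clear(f), ready(e)}
3. move(c,f)  →  {at(b,e), at(c,c), at(d,b), at(d,f), at(e,b), at(e,c), at(e,d), at(e,e), at(f,c), clear(c), clear(d), clear(f), ready(e)}
4. flip(c)  →  {at(b,e), at(c,c), at(d,b), at(d,f), at(e,b), at(e,c), at(e,d), at(e,e), at(f,c), clear(c), clear(d), clear(f), ready(c), ready(e)}

tag(d); move(f,d); move(c,f); flip(c)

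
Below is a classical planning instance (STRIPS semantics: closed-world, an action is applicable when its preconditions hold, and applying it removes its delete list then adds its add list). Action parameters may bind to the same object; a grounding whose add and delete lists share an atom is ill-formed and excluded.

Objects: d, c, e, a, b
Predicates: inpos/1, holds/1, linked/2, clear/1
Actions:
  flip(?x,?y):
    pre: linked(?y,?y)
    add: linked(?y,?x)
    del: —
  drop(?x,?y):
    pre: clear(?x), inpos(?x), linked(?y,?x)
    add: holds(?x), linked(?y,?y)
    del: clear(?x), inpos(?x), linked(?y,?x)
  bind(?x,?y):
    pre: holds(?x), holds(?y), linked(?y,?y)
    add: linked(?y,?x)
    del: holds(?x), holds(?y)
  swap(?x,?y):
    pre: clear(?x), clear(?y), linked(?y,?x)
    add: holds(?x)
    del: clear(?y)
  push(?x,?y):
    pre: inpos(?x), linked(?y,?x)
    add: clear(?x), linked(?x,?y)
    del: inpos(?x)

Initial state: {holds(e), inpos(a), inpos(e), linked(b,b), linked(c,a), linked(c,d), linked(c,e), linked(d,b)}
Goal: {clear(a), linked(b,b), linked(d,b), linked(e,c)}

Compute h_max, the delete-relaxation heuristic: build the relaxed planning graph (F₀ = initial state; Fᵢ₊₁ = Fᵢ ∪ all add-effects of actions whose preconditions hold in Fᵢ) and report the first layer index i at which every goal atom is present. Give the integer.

F0 = init (8 atoms)
F1 = F0 ∪ {clear(a), clear(e), linked(a,c), linked(b,a), linked(b,c), linked(b,d), linked(b,e), linked(e,c)}  (16 atoms)
goal ⊆ F1  ⇒  h_max = 1

1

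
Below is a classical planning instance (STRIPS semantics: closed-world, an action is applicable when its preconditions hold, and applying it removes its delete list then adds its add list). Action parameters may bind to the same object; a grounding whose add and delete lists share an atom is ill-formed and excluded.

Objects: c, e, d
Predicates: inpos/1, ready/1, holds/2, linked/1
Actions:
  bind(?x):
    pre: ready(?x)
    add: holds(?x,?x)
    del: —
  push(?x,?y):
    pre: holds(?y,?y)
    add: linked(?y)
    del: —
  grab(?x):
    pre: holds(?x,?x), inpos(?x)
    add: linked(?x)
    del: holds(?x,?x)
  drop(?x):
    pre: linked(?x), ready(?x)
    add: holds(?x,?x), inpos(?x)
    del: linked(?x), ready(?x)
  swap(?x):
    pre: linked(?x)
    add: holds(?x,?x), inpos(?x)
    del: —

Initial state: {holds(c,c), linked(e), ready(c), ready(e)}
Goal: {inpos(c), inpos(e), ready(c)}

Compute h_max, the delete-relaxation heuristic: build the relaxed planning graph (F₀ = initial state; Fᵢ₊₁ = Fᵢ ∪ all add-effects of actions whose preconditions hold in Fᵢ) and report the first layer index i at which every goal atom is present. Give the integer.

F0 = init (4 atoms)
F1 = F0 ∪ {holds(e,e), inpos(e), linked(c)}  (7 atoms)
F2 = F1 ∪ {inpos(c)}  (8 atoms)
goal ⊆ F2  ⇒  h_max = 2

2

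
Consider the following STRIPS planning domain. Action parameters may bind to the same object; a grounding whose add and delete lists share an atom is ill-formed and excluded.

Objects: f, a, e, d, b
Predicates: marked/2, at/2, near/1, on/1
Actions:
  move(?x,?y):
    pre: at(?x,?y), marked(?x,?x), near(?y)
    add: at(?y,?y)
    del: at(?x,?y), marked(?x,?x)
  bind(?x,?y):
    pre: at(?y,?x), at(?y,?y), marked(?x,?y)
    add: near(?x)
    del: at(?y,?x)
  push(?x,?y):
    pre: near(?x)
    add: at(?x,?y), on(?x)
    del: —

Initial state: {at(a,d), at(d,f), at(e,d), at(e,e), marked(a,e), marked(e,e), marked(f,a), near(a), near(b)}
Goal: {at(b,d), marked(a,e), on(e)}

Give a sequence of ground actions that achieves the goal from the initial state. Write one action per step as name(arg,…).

1. bind(e,e)  →  {at(a,d), at(d,f), at(e,d), marked(a,e), marked(e,e), marked(f,a), near(a), near(b), near(e)}
2. push(e,f)  →  {at(a,d), at(d,f), at(e,d), at(e,f), marked(a,e), marked(e,e), marked(f,a), near(a), near(b), near(e), on(e)}
3. push(b,d)  →  {at(a,d), at(b,d), at(d,f), at(e,d), at(e,f), marked(a,e), marked(e,e), marked(f,a), near(a), near(b), near(e), on(b), on(e)}

bind(e,e); push(e,f); push(b,d)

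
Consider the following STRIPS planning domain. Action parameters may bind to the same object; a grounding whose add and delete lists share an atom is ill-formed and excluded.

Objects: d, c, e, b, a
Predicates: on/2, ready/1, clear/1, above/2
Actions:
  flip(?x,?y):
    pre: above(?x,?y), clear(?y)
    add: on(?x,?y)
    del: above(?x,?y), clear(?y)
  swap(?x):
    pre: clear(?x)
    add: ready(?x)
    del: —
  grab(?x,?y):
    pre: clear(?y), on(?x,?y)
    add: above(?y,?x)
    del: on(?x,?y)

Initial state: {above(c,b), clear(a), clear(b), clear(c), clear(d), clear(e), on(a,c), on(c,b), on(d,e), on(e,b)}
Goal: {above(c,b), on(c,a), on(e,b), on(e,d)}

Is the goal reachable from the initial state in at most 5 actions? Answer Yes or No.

1. grab(d,e)  →  {above(c,b), above(e,d), clear(a), clear(b), clear(c), clear(d), clear(e), on(a,c), on(c,b), on(e,b)}
2. flip(e,d)  →  {above(c,b), clear(a), clear(b), clear(c), clear(e), on(a,c), on(c,b), on(e,b), on(e,d)}
3. grab(a,c)  →  {above(c,a), above(c,b), clear(a), clear(b), clear(c), clear(e), on(c,b), on(e,b), on(e,d)}
4. flip(c,a)  →  {above(c,b), clear(b), clear(c), clear(e), on(c,a), on(c,b), on(e,b), on(e,d)}
optimal plan length = 4; 4 ≤ 5

Yes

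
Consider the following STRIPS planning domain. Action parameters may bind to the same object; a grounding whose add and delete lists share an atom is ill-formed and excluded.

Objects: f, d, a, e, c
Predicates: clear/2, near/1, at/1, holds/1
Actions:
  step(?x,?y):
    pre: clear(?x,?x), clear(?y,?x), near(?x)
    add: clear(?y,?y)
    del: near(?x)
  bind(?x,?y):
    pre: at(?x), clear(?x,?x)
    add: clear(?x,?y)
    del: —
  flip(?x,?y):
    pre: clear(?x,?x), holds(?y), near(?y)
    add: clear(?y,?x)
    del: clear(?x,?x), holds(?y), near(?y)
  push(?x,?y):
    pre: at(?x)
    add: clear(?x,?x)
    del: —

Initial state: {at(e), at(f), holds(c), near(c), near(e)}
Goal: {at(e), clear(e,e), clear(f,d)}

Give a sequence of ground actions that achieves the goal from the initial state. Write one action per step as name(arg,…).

1. push(f,f)  →  {at(e), at(f), clear(f,f), holds(c), near(c), near(e)}
2. bind(f,d)  →  {at(e), at(f), clear(f,d), clear(f,f), holds(c), near(c), near(e)}
3. push(e,f)  →  {at(e), at(f), clear(e,e), clear(f,d), clear(f,f), holds(c), near(c), near(e)}

push(f,f); bind(f,d); push(e,f)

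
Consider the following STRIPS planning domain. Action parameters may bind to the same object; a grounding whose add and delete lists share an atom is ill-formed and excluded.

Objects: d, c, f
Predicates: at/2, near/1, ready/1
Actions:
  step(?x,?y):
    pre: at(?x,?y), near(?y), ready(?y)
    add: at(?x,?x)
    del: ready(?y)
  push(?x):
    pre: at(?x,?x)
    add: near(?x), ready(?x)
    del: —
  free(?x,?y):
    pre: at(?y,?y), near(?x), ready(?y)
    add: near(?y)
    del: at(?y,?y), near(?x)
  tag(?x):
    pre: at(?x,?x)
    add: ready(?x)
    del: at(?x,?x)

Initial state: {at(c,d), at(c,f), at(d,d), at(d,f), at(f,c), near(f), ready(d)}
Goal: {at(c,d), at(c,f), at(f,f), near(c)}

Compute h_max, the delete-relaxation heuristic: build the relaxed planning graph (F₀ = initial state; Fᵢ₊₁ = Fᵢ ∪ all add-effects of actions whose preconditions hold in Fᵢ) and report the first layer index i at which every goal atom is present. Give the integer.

4

F0 = init (7 atoms)
F1 = F0 ∪ {near(d)}  (8 atoms)
F2 = F1 ∪ {at(c,c)}  (9 atoms)
F3 = F2 ∪ {near(c), ready(c)}  (11 atoms)
F4 = F3 ∪ {at(f,f)}  (12 atoms)
goal ⊆ F4  ⇒  h_max = 4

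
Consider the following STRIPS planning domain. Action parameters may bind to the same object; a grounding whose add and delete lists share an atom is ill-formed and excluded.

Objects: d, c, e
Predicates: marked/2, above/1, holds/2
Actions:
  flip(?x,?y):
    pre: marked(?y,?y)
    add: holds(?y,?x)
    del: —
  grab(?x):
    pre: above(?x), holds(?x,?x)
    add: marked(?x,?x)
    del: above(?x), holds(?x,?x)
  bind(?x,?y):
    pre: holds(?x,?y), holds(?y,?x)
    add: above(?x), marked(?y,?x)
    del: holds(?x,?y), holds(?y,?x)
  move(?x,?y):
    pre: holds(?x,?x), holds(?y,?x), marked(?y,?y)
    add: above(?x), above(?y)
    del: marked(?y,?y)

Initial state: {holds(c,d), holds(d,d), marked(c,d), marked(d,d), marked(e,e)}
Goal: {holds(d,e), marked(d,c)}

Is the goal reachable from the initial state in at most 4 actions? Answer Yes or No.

Yes

1. flip(c,d)  →  {holds(c,d), holds(d,c), holds(d,d), marked(c,d), marked(d,d), marked(e,e)}
2. flip(e,d)  →  {holds(c,d), holds(d,c), holds(d,d), holds(d,e), marked(c,d), marked(d,d), marked(e,e)}
3. bind(c,d)  →  {above(c), holds(d,d), holds(d,e), marked(c,d), marked(d,c), marked(d,d), marked(e,e)}
optimal plan length = 3; 3 ≤ 4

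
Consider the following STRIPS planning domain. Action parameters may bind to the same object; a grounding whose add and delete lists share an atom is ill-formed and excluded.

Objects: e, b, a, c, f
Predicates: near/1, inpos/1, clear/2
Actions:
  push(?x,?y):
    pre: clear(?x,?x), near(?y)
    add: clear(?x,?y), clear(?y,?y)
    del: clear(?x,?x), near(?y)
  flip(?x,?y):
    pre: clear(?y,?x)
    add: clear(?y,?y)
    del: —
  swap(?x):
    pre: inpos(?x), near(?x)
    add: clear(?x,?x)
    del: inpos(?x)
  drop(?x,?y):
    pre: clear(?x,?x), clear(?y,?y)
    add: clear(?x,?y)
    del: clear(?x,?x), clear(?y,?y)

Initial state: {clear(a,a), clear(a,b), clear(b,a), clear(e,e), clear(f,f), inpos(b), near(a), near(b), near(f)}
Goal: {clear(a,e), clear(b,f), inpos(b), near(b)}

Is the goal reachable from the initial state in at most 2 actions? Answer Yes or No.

1. flip(a,b)  →  {clear(a,a), clear(a,b), clear(b,a), clear(b,b), clear(e,e), clear(f,f), inpos(b), near(a), near(b), near(f)}
2. push(b,f)  →  {clear(a,a), clear(a,b), clear(b,a), clear(b,f), clear(e,e), clear(f,f), inpos(b), near(a), near(b)}
3. drop(a,e)  →  {clear(a,b), clear(a,e), clear(b,a), clear(b,f), clear(f,f), inpos(b), near(a), near(b)}
optimal plan length = 3; 3 > 2

No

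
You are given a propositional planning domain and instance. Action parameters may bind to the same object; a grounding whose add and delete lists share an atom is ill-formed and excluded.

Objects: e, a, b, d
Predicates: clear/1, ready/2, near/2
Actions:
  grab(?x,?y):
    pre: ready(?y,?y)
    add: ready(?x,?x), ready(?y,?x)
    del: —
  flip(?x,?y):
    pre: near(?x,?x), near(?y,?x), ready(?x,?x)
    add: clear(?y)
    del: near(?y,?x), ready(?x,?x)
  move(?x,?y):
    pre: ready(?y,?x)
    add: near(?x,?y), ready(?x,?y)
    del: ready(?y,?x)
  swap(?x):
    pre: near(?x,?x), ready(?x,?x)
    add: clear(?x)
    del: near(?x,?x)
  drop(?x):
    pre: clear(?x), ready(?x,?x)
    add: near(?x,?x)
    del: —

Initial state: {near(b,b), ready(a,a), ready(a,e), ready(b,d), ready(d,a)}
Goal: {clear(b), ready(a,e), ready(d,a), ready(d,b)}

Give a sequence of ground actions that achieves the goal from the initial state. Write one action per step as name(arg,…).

grab(b,a); flip(b,b); move(d,b)

1. grab(b,a)  →  {near(b,b), ready(a,a), ready(a,b), ready(a,e), ready(b,b), ready(b,d), ready(d,a)}
2. flip(b,b)  →  {clear(b), ready(a,a), ready(a,b), ready(a,e), ready(b,d), ready(d,a)}
3. move(d,b)  →  {clear(b), near(d,b), ready(a,a), ready(a,b), ready(a,e), ready(d,a), ready(d,b)}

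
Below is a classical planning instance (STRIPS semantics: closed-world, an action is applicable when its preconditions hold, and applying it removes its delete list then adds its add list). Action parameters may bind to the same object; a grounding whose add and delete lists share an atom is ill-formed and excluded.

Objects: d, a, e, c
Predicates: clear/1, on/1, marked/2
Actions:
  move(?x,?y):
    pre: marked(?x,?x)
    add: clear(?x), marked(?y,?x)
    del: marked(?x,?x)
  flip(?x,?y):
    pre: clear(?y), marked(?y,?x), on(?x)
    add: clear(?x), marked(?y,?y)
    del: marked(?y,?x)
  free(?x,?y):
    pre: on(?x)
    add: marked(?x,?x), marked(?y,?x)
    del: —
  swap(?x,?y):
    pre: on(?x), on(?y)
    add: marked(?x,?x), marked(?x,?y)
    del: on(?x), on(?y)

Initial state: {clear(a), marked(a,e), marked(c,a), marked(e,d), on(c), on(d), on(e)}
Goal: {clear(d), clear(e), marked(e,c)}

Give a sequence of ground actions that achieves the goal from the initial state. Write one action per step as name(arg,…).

flip(e,a); flip(d,e); free(c,e)

1. flip(e,a)  →  {clear(a), clear(e), marked(a,a), marked(c,a), marked(e,d), on(c), on(d), on(e)}
2. flip(d,e)  →  {clear(a), clear(d), clear(e), marked(a,a), marked(c,a), marked(e,e), on(c), on(d), on(e)}
3. free(c,e)  →  {clear(a), clear(d), clear(e), marked(a,a), marked(c,a), marked(c,c), marked(e,c), marked(e,e), on(c), on(d), on(e)}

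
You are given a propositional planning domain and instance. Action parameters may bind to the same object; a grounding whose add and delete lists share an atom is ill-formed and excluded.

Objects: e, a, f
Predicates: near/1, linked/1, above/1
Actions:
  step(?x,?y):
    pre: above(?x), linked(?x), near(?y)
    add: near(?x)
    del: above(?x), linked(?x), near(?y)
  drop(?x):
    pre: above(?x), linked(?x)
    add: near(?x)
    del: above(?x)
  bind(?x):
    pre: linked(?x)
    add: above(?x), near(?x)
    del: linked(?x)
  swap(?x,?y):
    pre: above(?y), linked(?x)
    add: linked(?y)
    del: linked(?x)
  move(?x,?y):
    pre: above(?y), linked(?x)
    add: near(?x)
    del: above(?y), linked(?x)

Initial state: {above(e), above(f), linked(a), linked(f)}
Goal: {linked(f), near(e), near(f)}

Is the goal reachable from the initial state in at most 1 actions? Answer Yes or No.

No

1. drop(f)  →  {above(e), linked(a), linked(f), near(f)}
2. swap(a,e)  →  {above(e), linked(e), linked(f), near(f)}
3. drop(e)  →  {linked(e), linked(f), near(e), near(f)}
optimal plan length = 3; 3 > 1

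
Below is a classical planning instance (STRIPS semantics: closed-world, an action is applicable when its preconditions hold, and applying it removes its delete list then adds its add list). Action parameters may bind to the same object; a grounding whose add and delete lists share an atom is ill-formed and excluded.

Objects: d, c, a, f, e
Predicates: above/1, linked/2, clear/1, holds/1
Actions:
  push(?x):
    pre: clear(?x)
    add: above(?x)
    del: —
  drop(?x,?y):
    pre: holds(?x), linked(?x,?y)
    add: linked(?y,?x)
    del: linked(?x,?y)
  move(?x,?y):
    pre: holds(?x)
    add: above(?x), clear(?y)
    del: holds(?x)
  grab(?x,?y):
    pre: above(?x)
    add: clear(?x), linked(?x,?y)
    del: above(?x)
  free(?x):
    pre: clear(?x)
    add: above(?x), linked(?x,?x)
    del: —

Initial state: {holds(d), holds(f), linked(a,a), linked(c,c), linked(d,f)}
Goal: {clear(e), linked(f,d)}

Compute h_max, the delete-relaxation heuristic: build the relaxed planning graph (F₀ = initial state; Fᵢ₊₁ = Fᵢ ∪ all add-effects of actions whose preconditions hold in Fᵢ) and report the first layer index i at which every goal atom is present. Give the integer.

F0 = init (5 atoms)
F1 = F0 ∪ {above(d), above(f), clear(a), clear(c), clear(d), clear(e), clear(f), linked(f,d)}  (13 atoms)
goal ⊆ F1  ⇒  h_max = 1

1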